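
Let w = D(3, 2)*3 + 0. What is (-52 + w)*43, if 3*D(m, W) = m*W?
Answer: -1978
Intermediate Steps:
D(m, W) = W*m/3 (D(m, W) = (m*W)/3 = (W*m)/3 = W*m/3)
w = 6 (w = ((⅓)*2*3)*3 + 0 = 2*3 + 0 = 6 + 0 = 6)
(-52 + w)*43 = (-52 + 6)*43 = -46*43 = -1978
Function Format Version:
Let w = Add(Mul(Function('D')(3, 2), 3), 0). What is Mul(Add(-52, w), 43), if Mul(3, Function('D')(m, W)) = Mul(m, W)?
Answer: -1978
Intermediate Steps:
Function('D')(m, W) = Mul(Rational(1, 3), W, m) (Function('D')(m, W) = Mul(Rational(1, 3), Mul(m, W)) = Mul(Rational(1, 3), Mul(W, m)) = Mul(Rational(1, 3), W, m))
w = 6 (w = Add(Mul(Mul(Rational(1, 3), 2, 3), 3), 0) = Add(Mul(2, 3), 0) = Add(6, 0) = 6)
Mul(Add(-52, w), 43) = Mul(Add(-52, 6), 43) = Mul(-46, 43) = -1978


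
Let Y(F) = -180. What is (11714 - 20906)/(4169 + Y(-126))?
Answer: -9192/3989 ≈ -2.3043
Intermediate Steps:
(11714 - 20906)/(4169 + Y(-126)) = (11714 - 20906)/(4169 - 180) = -9192/3989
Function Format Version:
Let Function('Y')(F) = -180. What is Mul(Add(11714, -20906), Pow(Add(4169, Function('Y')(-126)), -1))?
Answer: Rational(-9192, 3989) ≈ -2.3043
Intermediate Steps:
Mul(Add(11714, -20906), Pow(Add(4169, Function('Y')(-126)), -1)) = Mul(Add(11714, -20906), Pow(Add(4169, -180), -1)) = Mul(-9192, Pow(3989, -1)) = Mul(-9192, Rational(1, 3989)) = Rational(-9192, 3989)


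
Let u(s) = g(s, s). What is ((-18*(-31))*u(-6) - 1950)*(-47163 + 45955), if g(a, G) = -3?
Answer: 4377792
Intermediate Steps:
u(s) = -3
((-18*(-31))*u(-6) - 1950)*(-47163 + 45955) = (-18*(-31)*(-3) - 1950)*(-47163 + 45955) = (558*(-3) - 1950)*(-1208) = (-1674 - 1950)*(-1208) = -3624*(-1208) = 4377792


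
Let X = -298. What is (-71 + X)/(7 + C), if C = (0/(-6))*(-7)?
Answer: -369/7 ≈ -52.714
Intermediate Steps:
C = 0 (C = (0*(-⅙))*(-7) = 0*(-7) = 0)
(-71 + X)/(7 + C) = (-71 - 298)/(7 + 0) = -369/7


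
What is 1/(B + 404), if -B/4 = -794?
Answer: 1/3580 ≈ 0.00027933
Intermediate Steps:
B = 3176 (B = -4*(-794) = 3176)
1/(B + 404) = 1/(3176 + 404) = 1/3580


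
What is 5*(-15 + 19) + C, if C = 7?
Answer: 27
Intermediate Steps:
5*(-15 + 19) + C = 5*(-15 + 19) + 7 = 5*4 + 7 = 20 + 7 = 27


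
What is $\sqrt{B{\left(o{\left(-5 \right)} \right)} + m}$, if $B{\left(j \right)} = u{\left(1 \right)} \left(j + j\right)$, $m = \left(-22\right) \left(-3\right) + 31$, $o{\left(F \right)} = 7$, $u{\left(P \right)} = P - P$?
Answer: $\sqrt{97} \approx 9.8489$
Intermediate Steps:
$u{\left(P \right)} = 0$
$m = 97$ ($m = 66 + 31 = 97$)
$B{\left(j \right)} = 0$ ($B{\left(j \right)} = 0 \left(j + j\right) = 0 \cdot 2 j = 0$)
$\sqrt{B{\left(o{\left(-5 \right)} \right)} + m} = \sqrt{0 + 97} = \sqrt{97}$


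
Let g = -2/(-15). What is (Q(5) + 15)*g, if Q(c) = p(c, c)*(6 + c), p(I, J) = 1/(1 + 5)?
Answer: 101/45 ≈ 2.2444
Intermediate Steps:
p(I, J) = ⅙ (p(I, J) = 1/6 = ⅙)
Q(c) = 1 + c/6 (Q(c) = (6 + c)/6 = 1 + c/6)
g = 2/15 (g = -2*(-1/15) = 2/15 ≈ 0.13333)
(Q(5) + 15)*g = ((1 + (⅙)*5) + 15)*(2/15) = ((1 + ⅚) + 15)*(2/15) = (11/6 + 15)*(2/15) = (101/6)*(2/15) = 101/45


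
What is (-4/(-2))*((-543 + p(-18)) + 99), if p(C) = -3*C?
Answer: -780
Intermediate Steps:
(-4/(-2))*((-543 + p(-18)) + 99) = (-4/(-2))*((-543 - 3*(-18)) + 99) = (-4*(-1/2))*((-543 + 54) + 99) = 2*(-489 + 99) = 2*(-390) = -780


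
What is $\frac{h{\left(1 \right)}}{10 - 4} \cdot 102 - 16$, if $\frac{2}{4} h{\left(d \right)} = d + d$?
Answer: $52$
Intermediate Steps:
$h{\left(d \right)} = 4 d$ ($h{\left(d \right)} = 2 \left(d + d\right) = 2 \cdot 2 d = 4 d$)
$\frac{h{\left(1 \right)}}{10 - 4} \cdot 102 - 16 = \frac{4 \cdot 1}{10 - 4} \cdot 102 - 16 = \frac{1}{6} \cdot 4 \cdot 102 - 16 = \frac{2}{3} \cdot 102 - 16 = 68 - 16 = 52$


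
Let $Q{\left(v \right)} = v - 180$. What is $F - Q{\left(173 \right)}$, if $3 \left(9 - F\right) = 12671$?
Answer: $- \frac{12623}{3} \approx -4207.7$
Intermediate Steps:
$Q{\left(v \right)} = -180 + v$
$F = - \frac{12644}{3}$ ($F = 9 - \frac{12671}{3} = - \frac{12644}{3} \approx -4214.7$)
$F - Q{\left(173 \right)} = - \frac{12644}{3} - \left(-180 + 173\right) = - \frac{12644}{3} - -7 = - \frac{12644}{3} + 7 = - \frac{12623}{3}$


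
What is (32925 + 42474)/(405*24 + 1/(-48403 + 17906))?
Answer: 2299443303/296430839 ≈ 7.7571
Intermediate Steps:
(32925 + 42474)/(405*24 + 1/(-48403 + 17906)) = 75399/(9720 + 1/(-30497)) = 75399/(9720 - 1/30497) = 75399/(296430839/30497) = 75399*(30497/296430839) = 2299443303/296430839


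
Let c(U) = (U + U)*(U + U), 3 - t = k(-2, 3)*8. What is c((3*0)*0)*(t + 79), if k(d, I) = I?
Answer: 0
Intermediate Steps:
t = -21 (t = 3 - 3*8 = 3 - 1*24 = 3 - 24 = -21)
c(U) = 4*U² (c(U) = (2*U)*(2*U) = 4*U²)
c((3*0)*0)*(t + 79) = (4*((3*0)*0)²)*(-21 + 79) = (4*(0*0)²)*58 = (4*0²)*58 = (4*0)*58 = 0*58 = 0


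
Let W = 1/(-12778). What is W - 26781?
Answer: -342207619/12778 ≈ -26781.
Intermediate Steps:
W = -1/12778 ≈ -7.8260e-5
W - 26781 = -1/12778 - 26781 = -342207619/12778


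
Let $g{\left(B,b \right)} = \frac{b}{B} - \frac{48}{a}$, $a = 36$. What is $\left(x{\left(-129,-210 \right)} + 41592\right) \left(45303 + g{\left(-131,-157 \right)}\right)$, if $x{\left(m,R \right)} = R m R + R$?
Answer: $- \frac{33516185769156}{131} \approx -2.5585 \cdot 10^{11}$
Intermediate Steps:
$x{\left(m,R \right)} = R + m R^{2}$ ($x{\left(m,R \right)} = m R^{2} + R = R + m R^{2}$)
$g{\left(B,b \right)} = - \frac{4}{3} + \frac{b}{B}$ ($g{\left(B,b \right)} = \frac{b}{B} - \frac{48}{36} = \frac{b}{B} - \frac{4}{3} = - \frac{4}{3} + \frac{b}{B}$)
$\left(x{\left(-129,-210 \right)} + 41592\right) \left(45303 + g{\left(-131,-157 \right)}\right) = \left(- 210 \left(1 - -27090\right) + 41592\right) \left(45303 - \left(\frac{4}{3} + \frac{157}{-131}\right)\right) = \left(- 210 \left(1 + 27090\right) + 41592\right) \left(45303 - \frac{53}{393}\right) = \left(\left(-210\right) 27091 + 41592\right) \left(45303 + \left(- \frac{4}{3} + \frac{157}{131}\right)\right) = \left(-5689110 + 41592\right) \left(45303 - \frac{53}{393}\right) = \left(-5647518\right) \frac{17804026}{393} = - \frac{33516185769156}{131}$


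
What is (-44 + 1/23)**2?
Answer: 1022121/529 ≈ 1932.2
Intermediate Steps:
(-44 + 1/23)**2 = (-1011/23)**2 = 1022121/529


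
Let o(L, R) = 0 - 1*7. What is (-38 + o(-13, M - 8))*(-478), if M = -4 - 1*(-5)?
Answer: 21510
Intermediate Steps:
M = 1 (M = -4 + 5 = 1)
o(L, R) = -7 (o(L, R) = 0 - 7 = -7)
(-38 + o(-13, M - 8))*(-478) = (-38 - 7)*(-478) = -45*(-478) = 21510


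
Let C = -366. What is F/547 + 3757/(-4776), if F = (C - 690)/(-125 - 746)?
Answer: -1784930353/2275463112 ≈ -0.78442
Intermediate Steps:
F = 1056/871 (F = (-366 - 690)/(-125 - 746) = -1056/(-871) = -1056*(-1/871) = 1056/871 ≈ 1.2124)
F/547 + 3757/(-4776) = (1056/871)/547 + 3757/(-4776) = (1056/871)*(1/547) + 3757*(-1/4776) = 1056/476437 - 3757/4776 = -1784930353/2275463112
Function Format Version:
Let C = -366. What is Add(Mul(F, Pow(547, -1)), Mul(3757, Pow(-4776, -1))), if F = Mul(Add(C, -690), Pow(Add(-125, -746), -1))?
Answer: Rational(-1784930353, 2275463112) ≈ -0.78442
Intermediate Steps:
F = Rational(1056, 871) (F = Mul(Add(-366, -690), Pow(Add(-125, -746), -1)) = Mul(-1056, Pow(-871, -1)) = Mul(-1056, Rational(-1, 871)) = Rational(1056, 871) ≈ 1.2124)
Add(Mul(F, Pow(547, -1)), Mul(3757, Pow(-4776, -1))) = Add(Mul(Rational(1056, 871), Pow(547, -1)), Mul(3757, Pow(-4776, -1))) = Add(Mul(Rational(1056, 871), Rational(1, 547)), Mul(3757, Rational(-1, 4776))) = Add(Rational(1056, 476437), Rational(-3757, 4776)) = Rational(-1784930353, 2275463112)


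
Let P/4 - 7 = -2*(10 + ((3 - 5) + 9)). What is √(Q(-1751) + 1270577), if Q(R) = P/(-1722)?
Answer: √104656162079/287 ≈ 1127.2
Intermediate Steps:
P = -108 (P = 28 + 4*(-2*(10 + ((3 - 5) + 9))) = 28 + 4*(-2*(10 + (-2 + 9))) = 28 + 4*(-2*(10 + 7)) = 28 + 4*(-2*17) = 28 + 4*(-34) = 28 - 136 = -108)
Q(R) = 18/287 (Q(R) = -108/(-1722) = -108*(-1/1722) = 18/287)
√(Q(-1751) + 1270577) = √(18/287 + 1270577) = √(364655617/287) = √104656162079/287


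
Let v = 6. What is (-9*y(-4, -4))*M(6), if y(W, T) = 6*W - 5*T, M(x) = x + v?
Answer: 432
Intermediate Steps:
M(x) = 6 + x (M(x) = x + 6 = 6 + x)
y(W, T) = -5*T + 6*W
(-9*y(-4, -4))*M(6) = (-9*(-5*(-4) + 6*(-4)))*(6 + 6) = -9*(20 - 24)*12 = -9*(-4)*12 = 36*12 = 432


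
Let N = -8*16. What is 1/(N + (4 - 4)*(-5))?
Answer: -1/128 ≈ -0.0078125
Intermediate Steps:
N = -128
1/(N + (4 - 4)*(-5)) = 1/(-128 + (4 - 4)*(-5)) = 1/(-128 + 0*(-5)) = 1/(-128 + 0) = 1/(-128) = -1/128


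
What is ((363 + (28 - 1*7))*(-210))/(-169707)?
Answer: 26880/56569 ≈ 0.47517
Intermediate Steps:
((363 + (28 - 1*7))*(-210))/(-169707) = ((363 + (28 - 7))*(-210))*(-1/169707) = ((363 + 21)*(-210))*(-1/169707) = (384*(-210))*(-1/169707) = -80640*(-1/169707) = 26880/56569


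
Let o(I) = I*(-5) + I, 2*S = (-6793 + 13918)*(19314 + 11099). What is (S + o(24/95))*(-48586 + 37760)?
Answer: -111430930977579/95 ≈ -1.1730e+12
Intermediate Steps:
S = 216692625/2 (S = ((-6793 + 13918)*(19314 + 11099))/2 = (7125*30413)/2 = (½)*216692625 = 216692625/2 ≈ 1.0835e+8)
o(I) = -4*I (o(I) = -5*I + I = -4*I)
(S + o(24/95))*(-48586 + 37760) = (216692625/2 - 96/95)*(-48586 + 37760) = (216692625/2 - 96/95)*(-10826) = (20585799183/190)*(-10826) = -111430930977579/95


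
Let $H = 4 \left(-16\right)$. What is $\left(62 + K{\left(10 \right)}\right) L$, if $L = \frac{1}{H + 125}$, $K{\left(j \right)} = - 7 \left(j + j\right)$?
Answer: $- \frac{78}{61} \approx -1.2787$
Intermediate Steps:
$K{\left(j \right)} = - 14 j$ ($K{\left(j \right)} = - 7 \cdot 2 j = - 14 j$)
$H = -64$
$L = \frac{1}{61}$ ($L = \frac{1}{-64 + 125} = \frac{1}{61} \approx 0.016393$)
$\left(62 + K{\left(10 \right)}\right) L = \left(62 - 140\right) \frac{1}{61} = \left(-78\right) \frac{1}{61} = - \frac{78}{61}$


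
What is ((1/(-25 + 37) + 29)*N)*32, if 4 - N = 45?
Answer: -114472/3 ≈ -38157.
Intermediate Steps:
N = -41 (N = 4 - 1*45 = 4 - 45 = -41)
((1/(-25 + 37) + 29)*N)*32 = ((1/(-25 + 37) + 29)*(-41))*32 = ((1/12 + 29)*(-41))*32 = ((349/12)*(-41))*32 = -14309/12*32 = -114472/3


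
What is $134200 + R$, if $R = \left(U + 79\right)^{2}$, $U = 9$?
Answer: $141944$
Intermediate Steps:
$R = 7744$ ($R = \left(9 + 79\right)^{2} = 88^{2} = 7744$)
$134200 + R = 134200 + 7744 = 141944$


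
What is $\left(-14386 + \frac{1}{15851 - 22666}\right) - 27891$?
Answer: $- \frac{288117756}{6815} \approx -42277.0$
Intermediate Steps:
$\left(-14386 + \frac{1}{15851 - 22666}\right) - 27891 = \left(-14386 + \frac{1}{-6815}\right) - 27891 = \left(-14386 - \frac{1}{6815}\right) - 27891 = - \frac{98040591}{6815} - 27891 = - \frac{288117756}{6815}$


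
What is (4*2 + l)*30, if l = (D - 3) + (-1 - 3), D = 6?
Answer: 210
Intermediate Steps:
l = -1 (l = (6 - 3) + (-1 - 3) = 3 - 4 = -1)
(4*2 + l)*30 = (4*2 - 1)*30 = (8 - 1)*30 = 7*30 = 210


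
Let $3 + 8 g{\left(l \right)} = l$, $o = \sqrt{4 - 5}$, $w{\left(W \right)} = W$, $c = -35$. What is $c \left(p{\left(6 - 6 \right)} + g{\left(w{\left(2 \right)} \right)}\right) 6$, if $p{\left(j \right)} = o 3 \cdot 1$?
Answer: $\frac{105}{4} - 630 i \approx 26.25 - 630.0 i$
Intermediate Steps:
$o = i$ ($o = \sqrt{-1} = i \approx 1.0 i$)
$g{\left(l \right)} = - \frac{3}{8} + \frac{l}{8}$
$p{\left(j \right)} = 3 i$ ($p{\left(j \right)} = i 3 \cdot 1 = 3 i 1 = 3 i$)
$c \left(p{\left(6 - 6 \right)} + g{\left(w{\left(2 \right)} \right)}\right) 6 = - 35 \left(3 i + \left(- \frac{3}{8} + \frac{1}{8} \cdot 2\right)\right) 6 = - 35 \left(3 i + \left(- \frac{3}{8} + \frac{1}{4}\right)\right) 6 = - 35 \left(3 i - \frac{1}{8}\right) 6 = - 35 \left(- \frac{1}{8} + 3 i\right) 6 = - 35 \left(- \frac{3}{4} + 18 i\right) = \frac{105}{4} - 630 i$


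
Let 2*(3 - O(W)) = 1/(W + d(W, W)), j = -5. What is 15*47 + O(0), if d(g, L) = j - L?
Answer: 7081/10 ≈ 708.10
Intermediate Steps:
d(g, L) = -5 - L
O(W) = 31/10 (O(W) = 3 - 1/(2*(W + (-5 - W))) = 3 - 1/2/(-5) = 3 - 1/2*(-1/5) = 3 + 1/10 = 31/10)
15*47 + O(0) = 15*47 + 31/10 = 705 + 31/10 = 7081/10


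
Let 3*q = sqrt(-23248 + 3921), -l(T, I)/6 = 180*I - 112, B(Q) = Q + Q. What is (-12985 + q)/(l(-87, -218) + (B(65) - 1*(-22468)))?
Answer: -2597/51742 + I*sqrt(19327)/776130 ≈ -0.050191 + 0.00017912*I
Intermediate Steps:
B(Q) = 2*Q
l(T, I) = 672 - 1080*I (l(T, I) = -6*(180*I - 112) = -6*(-112 + 180*I) = 672 - 1080*I)
q = I*sqrt(19327)/3 (q = sqrt(-23248 + 3921)/3 = sqrt(-19327)/3 = (I*sqrt(19327))/3 = I*sqrt(19327)/3 ≈ 46.341*I)
(-12985 + q)/(l(-87, -218) + (B(65) - 1*(-22468))) = (-12985 + I*sqrt(19327)/3)/((672 - 1080*(-218)) + (2*65 - 1*(-22468))) = (-12985 + I*sqrt(19327)/3)/((672 + 235440) + (130 + 22468)) = (-12985 + I*sqrt(19327)/3)/(236112 + 22598) = (-12985 + I*sqrt(19327)/3)/258710 = (-12985 + I*sqrt(19327)/3)*(1/258710) = -2597/51742 + I*sqrt(19327)/776130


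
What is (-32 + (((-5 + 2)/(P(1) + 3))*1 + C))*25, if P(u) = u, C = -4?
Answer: -3675/4 ≈ -918.75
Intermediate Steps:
(-32 + (((-5 + 2)/(P(1) + 3))*1 + C))*25 = (-32 + (((-5 + 2)/(1 + 3))*1 - 4))*25 = (-32 + (-3/4*1 - 4))*25 = (-32 + (-3*¼*1 - 4))*25 = (-32 + (-¾*1 - 4))*25 = (-32 + (-¾ - 4))*25 = (-32 - 19/4)*25 = -147/4*25 = -3675/4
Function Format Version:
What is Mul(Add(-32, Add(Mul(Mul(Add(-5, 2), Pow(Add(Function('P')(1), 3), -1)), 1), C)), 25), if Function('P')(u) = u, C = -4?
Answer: Rational(-3675, 4) ≈ -918.75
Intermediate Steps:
Mul(Add(-32, Add(Mul(Mul(Add(-5, 2), Pow(Add(Function('P')(1), 3), -1)), 1), C)), 25) = Mul(Add(-32, Add(Mul(Mul(Add(-5, 2), Pow(Add(1, 3), -1)), 1), -4)), 25) = Mul(Add(-32, Add(Mul(Mul(-3, Pow(4, -1)), 1), -4)), 25) = Mul(Add(-32, Add(Mul(Mul(-3, Rational(1, 4)), 1), -4)), 25) = Mul(Add(-32, Add(Mul(Rational(-3, 4), 1), -4)), 25) = Mul(Add(-32, Add(Rational(-3, 4), -4)), 25) = Mul(Add(-32, Rational(-19, 4)), 25) = Mul(Rational(-147, 4), 25) = Rational(-3675, 4)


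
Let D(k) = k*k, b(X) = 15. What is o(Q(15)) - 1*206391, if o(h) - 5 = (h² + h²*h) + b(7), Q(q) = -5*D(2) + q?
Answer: -206471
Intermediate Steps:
D(k) = k²
Q(q) = -20 + q (Q(q) = -5*2² + q = -5*4 + q = -20 + q)
o(h) = 20 + h² + h³ (o(h) = 5 + ((h² + h²*h) + 15) = 5 + ((h² + h³) + 15) = 5 + (15 + h² + h³) = 20 + h² + h³)
o(Q(15)) - 1*206391 = (20 + (-20 + 15)² + (-20 + 15)³) - 1*206391 = (20 + (-5)² + (-5)³) - 206391 = (20 + 25 - 125) - 206391 = -80 - 206391 = -206471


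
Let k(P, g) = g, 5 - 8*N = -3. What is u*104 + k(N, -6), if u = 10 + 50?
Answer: 6234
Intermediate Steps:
N = 1 (N = 5/8 - ⅛*(-3) = 5/8 + 3/8 = 1)
u = 60
u*104 + k(N, -6) = 60*104 - 6 = 6240 - 6 = 6234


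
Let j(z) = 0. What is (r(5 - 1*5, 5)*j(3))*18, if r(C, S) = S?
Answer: 0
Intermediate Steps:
(r(5 - 1*5, 5)*j(3))*18 = (5*0)*18 = 0*18 = 0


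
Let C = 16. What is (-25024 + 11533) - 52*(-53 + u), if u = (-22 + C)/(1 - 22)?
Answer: -75249/7 ≈ -10750.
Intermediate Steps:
u = 2/7 (u = (-22 + 16)/(1 - 22) = -6/(-21) = -6*(-1/21) = 2/7 ≈ 0.28571)
(-25024 + 11533) - 52*(-53 + u) = (-25024 + 11533) - 52*(-53 + 2/7) = -13491 - 52*(-369/7) = -13491 + 19188/7 = -75249/7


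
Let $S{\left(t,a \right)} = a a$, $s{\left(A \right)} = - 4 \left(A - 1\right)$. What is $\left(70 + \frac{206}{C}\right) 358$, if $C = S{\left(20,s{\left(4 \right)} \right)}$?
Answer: $\frac{920597}{36} \approx 25572.0$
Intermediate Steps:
$s{\left(A \right)} = 4 - 4 A$ ($s{\left(A \right)} = - 4 \left(-1 + A\right) = 4 - 4 A$)
$S{\left(t,a \right)} = a^{2}$
$C = 144$ ($C = \left(4 - 16\right)^{2} = \left(-12\right)^{2} = 144$)
$\left(70 + \frac{206}{C}\right) 358 = \left(70 + \frac{206}{144}\right) 358 = \left(70 + 206 \cdot \frac{1}{144}\right) 358 = \left(70 + \frac{103}{72}\right) 358 = \frac{5143}{72} \cdot 358 = \frac{920597}{36}$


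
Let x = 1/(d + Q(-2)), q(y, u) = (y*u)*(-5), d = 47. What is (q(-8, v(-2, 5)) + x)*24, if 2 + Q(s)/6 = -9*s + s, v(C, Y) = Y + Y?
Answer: 1257624/131 ≈ 9600.2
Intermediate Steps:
v(C, Y) = 2*Y
Q(s) = -12 - 48*s (Q(s) = -12 + 6*(-9*s + s) = -12 + 6*(-8*s) = -12 - 48*s)
q(y, u) = -5*u*y (q(y, u) = (u*y)*(-5) = -5*u*y)
x = 1/131 (x = 1/(47 + (-12 - 48*(-2))) = 1/(47 + (-12 + 96)) = 1/(47 + 84) = 1/131 ≈ 0.0076336)
(q(-8, v(-2, 5)) + x)*24 = (-5*2*5*(-8) + 1/131)*24 = (-5*10*(-8) + 1/131)*24 = (400 + 1/131)*24 = (52401/131)*24 = 1257624/131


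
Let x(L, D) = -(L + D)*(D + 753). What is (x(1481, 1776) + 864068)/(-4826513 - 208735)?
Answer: 7372885/5035248 ≈ 1.4643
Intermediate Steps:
x(L, D) = -(753 + D)*(D + L) (x(L, D) = -(D + L)*(753 + D) = -(753 + D)*(D + L))
(x(1481, 1776) + 864068)/(-4826513 - 208735) = ((-1*1776² - 753*1776 - 753*1481 - 1*1776*1481) + 864068)/(-4826513 - 208735) = ((-1*3154176 - 1337328 - 1115193 - 2630256) + 864068)/(-5035248) = ((-3154176 - 1337328 - 1115193 - 2630256) + 864068)*(-1/5035248) = (-8236953 + 864068)*(-1/5035248) = -7372885*(-1/5035248) = 7372885/5035248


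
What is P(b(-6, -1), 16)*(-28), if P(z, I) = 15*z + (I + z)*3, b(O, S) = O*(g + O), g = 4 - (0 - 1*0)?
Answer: -7392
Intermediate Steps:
g = 4 (g = 4 - (0 + 0) = 4 - 1*0 = 4 + 0 = 4)
b(O, S) = O*(4 + O)
P(z, I) = 3*I + 18*z (P(z, I) = 15*z + (3*I + 3*z) = 3*I + 18*z)
P(b(-6, -1), 16)*(-28) = (3*16 + 18*(-6*(4 - 6)))*(-28) = (48 + 18*(-6*(-2)))*(-28) = (48 + 18*12)*(-28) = (48 + 216)*(-28) = 264*(-28) = -7392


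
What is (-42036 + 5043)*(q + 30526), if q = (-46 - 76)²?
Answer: -1679852130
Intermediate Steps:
q = 14884 (q = (-122)² = 14884)
(-42036 + 5043)*(q + 30526) = (-42036 + 5043)*(14884 + 30526) = -36993*45410 = -1679852130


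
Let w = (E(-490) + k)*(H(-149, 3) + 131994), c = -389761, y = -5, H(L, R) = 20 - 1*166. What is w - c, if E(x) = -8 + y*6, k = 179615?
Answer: 23677258057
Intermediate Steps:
H(L, R) = -146 (H(L, R) = 20 - 166 = -146)
E(x) = -38 (E(x) = -8 - 5*6 = -8 - 30 = -38)
w = 23676868296 (w = (-38 + 179615)*(-146 + 131994) = 179577*131848 = 23676868296)
w - c = 23676868296 - 1*(-389761) = 23676868296 + 389761 = 23677258057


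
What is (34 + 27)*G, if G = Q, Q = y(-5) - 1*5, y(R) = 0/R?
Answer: -305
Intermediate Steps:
y(R) = 0
Q = -5 (Q = 0 - 1*5 = 0 - 5 = -5)
G = -5
(34 + 27)*G = (34 + 27)*(-5) = 61*(-5) = -305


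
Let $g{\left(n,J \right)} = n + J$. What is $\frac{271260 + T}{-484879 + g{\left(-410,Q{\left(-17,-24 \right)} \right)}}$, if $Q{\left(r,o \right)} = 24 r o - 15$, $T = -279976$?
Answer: $\frac{2179}{118878} \approx 0.01833$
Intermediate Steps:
$Q{\left(r,o \right)} = -15 + 24 o r$ ($Q{\left(r,o \right)} = 24 o r - 15 = -15 + 24 o r$)
$g{\left(n,J \right)} = J + n$
$\frac{271260 + T}{-484879 + g{\left(-410,Q{\left(-17,-24 \right)} \right)}} = \frac{271260 - 279976}{-484879 - \left(425 - 9792\right)} = - \frac{8716}{-484879 + \left(\left(-15 + 9792\right) - 410\right)} = - \frac{8716}{-484879 + \left(9777 - 410\right)} = - \frac{8716}{-484879 + 9367} = - \frac{8716}{-475512} = \left(-8716\right) \left(- \frac{1}{475512}\right) = \frac{2179}{118878}$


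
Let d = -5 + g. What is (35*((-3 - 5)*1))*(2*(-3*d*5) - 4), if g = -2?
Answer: -57680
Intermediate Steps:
d = -7 (d = -5 - 2 = -7)
(35*((-3 - 5)*1))*(2*(-3*d*5) - 4) = (35*((-3 - 5)*1))*(2*(-3*(-7)*5) - 4) = (35*(-8*1))*(2*(21*5) - 4) = (35*(-8))*(2*105 - 4) = -280*(210 - 4) = -280*206 = -57680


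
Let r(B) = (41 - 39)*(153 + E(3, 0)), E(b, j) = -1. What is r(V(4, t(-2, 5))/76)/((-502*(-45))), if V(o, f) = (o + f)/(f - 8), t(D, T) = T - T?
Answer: 152/11295 ≈ 0.013457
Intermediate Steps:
t(D, T) = 0
V(o, f) = (f + o)/(-8 + f)
r(B) = 304 (r(B) = (41 - 39)*(153 - 1) = 2*152 = 304)
r(V(4, t(-2, 5))/76)/((-502*(-45))) = 304/((-502*(-45))) = 304/22590 = 304*(1/22590) = 152/11295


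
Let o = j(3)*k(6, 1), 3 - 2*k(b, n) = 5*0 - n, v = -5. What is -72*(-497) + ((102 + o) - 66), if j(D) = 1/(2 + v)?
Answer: 107458/3 ≈ 35819.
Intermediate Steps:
k(b, n) = 3/2 + n/2 (k(b, n) = 3/2 - (5*0 - n)/2 = 3/2 - (0 - n)/2 = 3/2 - (-1)*n/2 = 3/2 + n/2)
j(D) = -⅓ (j(D) = 1/(2 - 5) = 1/(-3) = -⅓)
o = -⅔ (o = -(3/2 + (½)*1)/3 = -(3/2 + ½)/3 = -⅓*2 = -⅔ ≈ -0.66667)
-72*(-497) + ((102 + o) - 66) = -72*(-497) + ((102 - ⅔) - 66) = 35784 + (304/3 - 66) = 35784 + 106/3 = 107458/3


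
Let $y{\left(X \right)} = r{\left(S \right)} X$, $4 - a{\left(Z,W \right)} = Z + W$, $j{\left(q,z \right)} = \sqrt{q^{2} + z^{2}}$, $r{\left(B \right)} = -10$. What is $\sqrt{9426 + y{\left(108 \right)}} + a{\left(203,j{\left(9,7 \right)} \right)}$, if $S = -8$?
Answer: $-199 + \sqrt{8346} - \sqrt{130} \approx -119.05$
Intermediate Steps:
$a{\left(Z,W \right)} = 4 - W - Z$ ($a{\left(Z,W \right)} = 4 - \left(Z + W\right) = 4 - \left(W + Z\right) = 4 - W - Z$)
$y{\left(X \right)} = - 10 X$
$\sqrt{9426 + y{\left(108 \right)}} + a{\left(203,j{\left(9,7 \right)} \right)} = \sqrt{9426 - 1080} - \left(199 + \sqrt{9^{2} + 7^{2}}\right) = \sqrt{9426 - 1080} - \left(199 + \sqrt{81 + 49}\right) = \sqrt{8346} - \left(199 + \sqrt{130}\right) = -199 + \sqrt{8346} - \sqrt{130}$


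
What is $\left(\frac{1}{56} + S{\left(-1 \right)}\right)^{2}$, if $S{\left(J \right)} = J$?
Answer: $\frac{3025}{3136} \approx 0.9646$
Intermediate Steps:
$\left(\frac{1}{56} + S{\left(-1 \right)}\right)^{2} = \left(\frac{1}{56} - 1\right)^{2} = \left(- \frac{55}{56}\right)^{2} = \frac{3025}{3136}$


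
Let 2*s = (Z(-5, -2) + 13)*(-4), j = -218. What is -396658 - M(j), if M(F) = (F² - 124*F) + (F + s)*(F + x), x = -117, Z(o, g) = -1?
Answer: -552284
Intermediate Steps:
s = -24 (s = ((-1 + 13)*(-4))/2 = (12*(-4))/2 = (½)*(-48) = -24)
M(F) = F² - 124*F + (-117 + F)*(-24 + F) (M(F) = (F² - 124*F) + (F - 24)*(F - 117) = (F² - 124*F) + (-24 + F)*(-117 + F) = (F² - 124*F) + (-117 + F)*(-24 + F) = F² - 124*F + (-117 + F)*(-24 + F))
-396658 - M(j) = -396658 - (2808 - 265*(-218) + 2*(-218)²) = -396658 - (2808 + 57770 + 2*47524) = -396658 - (2808 + 57770 + 95048) = -396658 - 1*155626 = -396658 - 155626 = -552284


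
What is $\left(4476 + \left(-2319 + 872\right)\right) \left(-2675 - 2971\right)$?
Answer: $-17101734$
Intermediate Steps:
$\left(4476 + \left(-2319 + 872\right)\right) \left(-2675 - 2971\right) = \left(4476 - 1447\right) \left(-5646\right) = 3029 \left(-5646\right) = -17101734$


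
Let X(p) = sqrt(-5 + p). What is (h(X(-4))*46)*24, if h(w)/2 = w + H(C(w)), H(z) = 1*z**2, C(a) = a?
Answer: -19872 + 6624*I ≈ -19872.0 + 6624.0*I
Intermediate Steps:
H(z) = z**2
h(w) = 2*w + 2*w**2 (h(w) = 2*(w + w**2) = 2*w + 2*w**2)
(h(X(-4))*46)*24 = ((2*sqrt(-5 - 4)*(1 + sqrt(-5 - 4)))*46)*24 = ((2*sqrt(-9)*(1 + sqrt(-9)))*46)*24 = ((2*(3*I)*(1 + 3*I))*46)*24 = ((6*I*(1 + 3*I))*46)*24 = (276*I*(1 + 3*I))*24 = 6624*I*(1 + 3*I)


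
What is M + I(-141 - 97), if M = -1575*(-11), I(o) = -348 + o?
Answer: 16739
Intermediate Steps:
M = 17325
M + I(-141 - 97) = 17325 + (-348 + (-141 - 97)) = 17325 + (-348 - 238) = 17325 - 586 = 16739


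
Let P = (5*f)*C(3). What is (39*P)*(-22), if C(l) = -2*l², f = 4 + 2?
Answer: 463320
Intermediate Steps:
f = 6
P = -540 (P = (5*6)*(-2*3²) = 30*(-2*9) = 30*(-18) = -540)
(39*P)*(-22) = (39*(-540))*(-22) = -21060*(-22) = 463320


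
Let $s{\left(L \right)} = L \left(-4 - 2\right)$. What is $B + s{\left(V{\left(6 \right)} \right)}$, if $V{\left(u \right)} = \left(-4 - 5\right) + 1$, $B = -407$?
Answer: $-359$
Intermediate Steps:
$V{\left(u \right)} = -8$ ($V{\left(u \right)} = -9 + 1 = -8$)
$s{\left(L \right)} = - 6 L$ ($s{\left(L \right)} = L \left(-6\right) = - 6 L$)
$B + s{\left(V{\left(6 \right)} \right)} = -407 - -48 = -407 + 48 = -359$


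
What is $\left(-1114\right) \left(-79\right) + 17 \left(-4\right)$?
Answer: $87938$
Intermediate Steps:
$\left(-1114\right) \left(-79\right) + 17 \left(-4\right) = 88006 - 68 = 87938$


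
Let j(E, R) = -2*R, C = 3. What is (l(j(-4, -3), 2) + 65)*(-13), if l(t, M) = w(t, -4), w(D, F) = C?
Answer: -884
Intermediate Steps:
w(D, F) = 3
l(t, M) = 3
(l(j(-4, -3), 2) + 65)*(-13) = (3 + 65)*(-13) = 68*(-13) = -884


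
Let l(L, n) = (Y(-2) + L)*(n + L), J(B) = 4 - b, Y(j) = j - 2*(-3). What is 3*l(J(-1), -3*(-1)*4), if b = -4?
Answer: 720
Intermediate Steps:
Y(j) = 6 + j (Y(j) = j + 6 = 6 + j)
J(B) = 8 (J(B) = 4 - 1*(-4) = 4 + 4 = 8)
l(L, n) = (4 + L)*(L + n) (l(L, n) = ((6 - 2) + L)*(n + L) = (4 + L)*(L + n))
3*l(J(-1), -3*(-1)*4) = 3*(8² + 4*8 + 4*(-3*(-1)*4) + 8*(-3*(-1)*4)) = 3*(64 + 32 + 4*(3*4) + 8*(3*4)) = 3*(64 + 32 + 4*12 + 8*12) = 3*(64 + 32 + 48 + 96) = 3*240 = 720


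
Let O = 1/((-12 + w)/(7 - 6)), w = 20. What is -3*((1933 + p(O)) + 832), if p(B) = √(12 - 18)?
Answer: -8295 - 3*I*√6 ≈ -8295.0 - 7.3485*I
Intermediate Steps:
O = ⅛ (O = 1/((-12 + 20)/(7 - 6)) = 1/(8/1) = 1/(8*1) = 1/8 = ⅛ ≈ 0.12500)
p(B) = I*√6 (p(B) = √(-6) = I*√6)
-3*((1933 + p(O)) + 832) = -3*((1933 + I*√6) + 832) = -3*(2765 + I*√6) = -8295 - 3*I*√6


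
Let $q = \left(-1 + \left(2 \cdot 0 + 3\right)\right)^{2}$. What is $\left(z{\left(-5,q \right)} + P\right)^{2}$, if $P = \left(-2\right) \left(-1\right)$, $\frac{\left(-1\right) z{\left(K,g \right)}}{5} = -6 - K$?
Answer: $49$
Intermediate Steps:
$q = 4$ ($q = \left(-1 + \left(0 + 3\right)\right)^{2} = \left(-1 + 3\right)^{2} = 2^{2} = 4$)
$z{\left(K,g \right)} = 30 + 5 K$ ($z{\left(K,g \right)} = - 5 \left(-6 - K\right) = 30 + 5 K$)
$P = 2$
$\left(z{\left(-5,q \right)} + P\right)^{2} = \left(\left(30 + 5 \left(-5\right)\right) + 2\right)^{2} = \left(\left(30 - 25\right) + 2\right)^{2} = \left(5 + 2\right)^{2} = 7^{2} = 49$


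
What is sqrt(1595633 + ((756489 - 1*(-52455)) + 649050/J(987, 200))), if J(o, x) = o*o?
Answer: sqrt(2342465020563)/987 ≈ 1550.7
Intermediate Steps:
J(o, x) = o**2
sqrt(1595633 + ((756489 - 1*(-52455)) + 649050/J(987, 200))) = sqrt(1595633 + ((756489 - 1*(-52455)) + 649050/(987**2))) = sqrt(1595633 + ((756489 + 52455) + 649050/974169)) = sqrt(1595633 + (808944 + 649050*(1/974169))) = sqrt(1595633 + (808944 + 216350/324723)) = sqrt(1595633 + 262682938862/324723) = sqrt(780821673521/324723) = sqrt(2342465020563)/987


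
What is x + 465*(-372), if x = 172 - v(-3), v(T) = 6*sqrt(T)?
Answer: -172808 - 6*I*sqrt(3) ≈ -1.7281e+5 - 10.392*I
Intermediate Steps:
x = 172 - 6*I*sqrt(3) (x = 172 - 6*sqrt(-3) = 172 - 6*I*sqrt(3) ≈ 172.0 - 10.392*I)
x + 465*(-372) = (172 - 6*I*sqrt(3)) + 465*(-372) = (172 - 6*I*sqrt(3)) - 172980 = -172808 - 6*I*sqrt(3)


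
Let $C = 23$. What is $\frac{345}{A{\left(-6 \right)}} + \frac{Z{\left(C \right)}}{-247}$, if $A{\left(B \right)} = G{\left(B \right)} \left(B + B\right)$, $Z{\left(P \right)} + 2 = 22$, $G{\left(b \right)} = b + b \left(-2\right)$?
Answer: $- \frac{28885}{5928} \approx -4.8726$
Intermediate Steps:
$G{\left(b \right)} = - b$ ($G{\left(b \right)} = b - 2 b = - b$)
$Z{\left(P \right)} = 20$ ($Z{\left(P \right)} = -2 + 22 = 20$)
$A{\left(B \right)} = - 2 B^{2}$ ($A{\left(B \right)} = - B \left(B + B\right) = - B 2 B = - 2 B^{2}$)
$\frac{345}{A{\left(-6 \right)}} + \frac{Z{\left(C \right)}}{-247} = \frac{345}{\left(-2\right) \left(-6\right)^{2}} + \frac{20}{-247} = \frac{345}{\left(-2\right) 36} + 20 \left(- \frac{1}{247}\right) = \frac{345}{-72} - \frac{20}{247} = 345 \left(- \frac{1}{72}\right) - \frac{20}{247} = - \frac{115}{24} - \frac{20}{247} = - \frac{28885}{5928}$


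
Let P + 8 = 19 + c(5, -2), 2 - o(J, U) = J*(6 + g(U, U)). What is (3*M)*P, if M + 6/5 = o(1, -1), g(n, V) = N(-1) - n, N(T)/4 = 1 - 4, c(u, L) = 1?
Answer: 1044/5 ≈ 208.80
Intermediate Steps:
N(T) = -12 (N(T) = 4*(1 - 4) = 4*(-3) = -12)
g(n, V) = -12 - n
o(J, U) = 2 - J*(-6 - U) (o(J, U) = 2 - J*(6 + (-12 - U)) = 2 - J*(-6 - U))
M = 29/5 (M = -6/5 + (2 + 6*1 + 1*(-1)) = -6/5 + (2 + 6 - 1) = -6/5 + 7 = 29/5 ≈ 5.8000)
P = 12 (P = -8 + (19 + 1) = -8 + 20 = 12)
(3*M)*P = (3*(29/5))*12 = (87/5)*12 = 1044/5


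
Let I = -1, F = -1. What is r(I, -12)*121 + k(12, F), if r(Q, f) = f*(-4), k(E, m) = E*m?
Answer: 5796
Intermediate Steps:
r(Q, f) = -4*f
r(I, -12)*121 + k(12, F) = -4*(-12)*121 + 12*(-1) = 48*121 - 12 = 5808 - 12 = 5796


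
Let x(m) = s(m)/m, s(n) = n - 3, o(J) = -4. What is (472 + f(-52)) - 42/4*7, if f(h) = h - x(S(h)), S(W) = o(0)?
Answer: 1379/4 ≈ 344.75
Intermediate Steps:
s(n) = -3 + n
S(W) = -4
x(m) = (-3 + m)/m
f(h) = -7/4 + h (f(h) = h - (-3 - 4)/(-4) = h - (-1)*(-7)/4 = h - 1*7/4 = h - 7/4 = -7/4 + h)
(472 + f(-52)) - 42/4*7 = (472 + (-7/4 - 52)) - 42/4*7 = (472 - 215/4) - 42/4*7 = 1673/4 - 7*3/2*7 = 1673/4 - 21/2*7 = 1673/4 - 147/2 = 1379/4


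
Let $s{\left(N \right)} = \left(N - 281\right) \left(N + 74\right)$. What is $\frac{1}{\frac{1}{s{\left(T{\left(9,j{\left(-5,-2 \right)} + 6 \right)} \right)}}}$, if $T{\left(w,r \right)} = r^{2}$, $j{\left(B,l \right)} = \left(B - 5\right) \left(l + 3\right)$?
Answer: $-23850$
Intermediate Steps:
$j{\left(B,l \right)} = \left(-5 + B\right) \left(3 + l\right)$
$s{\left(N \right)} = \left(-281 + N\right) \left(74 + N\right)$
$\frac{1}{\frac{1}{s{\left(T{\left(9,j{\left(-5,-2 \right)} + 6 \right)} \right)}}} = \frac{1}{\frac{1}{-20794 + \left(\left(\left(-15 - -10 + 3 \left(-5\right) - -10\right) + 6\right)^{2}\right)^{2} - 207 \left(\left(-15 - -10 + 3 \left(-5\right) - -10\right) + 6\right)^{2}}} = \frac{1}{\frac{1}{-20794 + \left(\left(\left(-15 + 10 - 15 + 10\right) + 6\right)^{2}\right)^{2} - 207 \left(\left(-15 + 10 - 15 + 10\right) + 6\right)^{2}}} = \frac{1}{\frac{1}{-20794 + \left(\left(-10 + 6\right)^{2}\right)^{2} - 207 \left(-10 + 6\right)^{2}}} = \frac{1}{\frac{1}{-20794 + \left(\left(-4\right)^{2}\right)^{2} - 207 \left(-4\right)^{2}}} = \frac{1}{\frac{1}{-20794 + 16^{2} - 3312}} = \frac{1}{\frac{1}{-20794 + 256 - 3312}} = \frac{1}{\frac{1}{-23850}} = \frac{1}{- \frac{1}{23850}} = -23850$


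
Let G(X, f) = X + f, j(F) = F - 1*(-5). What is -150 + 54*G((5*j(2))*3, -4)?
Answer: 5304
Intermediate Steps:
j(F) = 5 + F (j(F) = F + 5 = 5 + F)
-150 + 54*G((5*j(2))*3, -4) = -150 + 54*((5*(5 + 2))*3 - 4) = -150 + 54*((5*7)*3 - 4) = -150 + 54*(35*3 - 4) = -150 + 54*(105 - 4) = -150 + 54*101 = -150 + 5454 = 5304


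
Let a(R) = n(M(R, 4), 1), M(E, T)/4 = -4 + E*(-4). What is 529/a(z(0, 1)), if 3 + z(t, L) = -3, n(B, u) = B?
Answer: 529/80 ≈ 6.6125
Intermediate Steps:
M(E, T) = -16 - 16*E (M(E, T) = 4*(-4 + E*(-4)) = 4*(-4 - 4*E) = -16 - 16*E)
z(t, L) = -6 (z(t, L) = -3 - 3 = -6)
a(R) = -16 - 16*R
529/a(z(0, 1)) = 529/(-16 - 16*(-6)) = 529/(-16 + 96) = 529/80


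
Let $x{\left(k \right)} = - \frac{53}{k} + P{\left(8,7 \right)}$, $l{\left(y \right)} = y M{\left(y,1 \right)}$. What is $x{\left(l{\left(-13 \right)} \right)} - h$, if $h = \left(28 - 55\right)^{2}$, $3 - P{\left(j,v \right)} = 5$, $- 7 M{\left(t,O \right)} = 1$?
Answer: $- \frac{9874}{13} \approx -759.54$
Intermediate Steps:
$M{\left(t,O \right)} = - \frac{1}{7}$ ($M{\left(t,O \right)} = \left(- \frac{1}{7}\right) 1 = - \frac{1}{7}$)
$P{\left(j,v \right)} = -2$ ($P{\left(j,v \right)} = 3 - 5 = -2$)
$h = 729$ ($h = \left(-27\right)^{2} = 729$)
$l{\left(y \right)} = - \frac{y}{7}$ ($l{\left(y \right)} = y \left(- \frac{1}{7}\right) = - \frac{y}{7}$)
$x{\left(k \right)} = -2 - \frac{53}{k}$ ($x{\left(k \right)} = - \frac{53}{k} - 2 = -2 - \frac{53}{k}$)
$x{\left(l{\left(-13 \right)} \right)} - h = \left(-2 - \frac{53}{\left(- \frac{1}{7}\right) \left(-13\right)}\right) - 729 = \left(-2 - \frac{53}{\frac{13}{7}}\right) - 729 = \left(-2 - \frac{371}{13}\right) - 729 = - \frac{397}{13} - 729 = - \frac{9874}{13}$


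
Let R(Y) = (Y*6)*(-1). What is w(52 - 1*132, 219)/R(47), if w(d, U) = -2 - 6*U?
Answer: 14/3 ≈ 4.6667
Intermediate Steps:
R(Y) = -6*Y (R(Y) = (6*Y)*(-1) = -6*Y)
w(52 - 1*132, 219)/R(47) = (-2 - 6*219)/((-6*47)) = (-2 - 1314)/(-282) = -1316*(-1/282) = 14/3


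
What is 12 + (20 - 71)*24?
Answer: -1212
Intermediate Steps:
12 + (20 - 71)*24 = 12 - 51*24 = 12 - 1224 = -1212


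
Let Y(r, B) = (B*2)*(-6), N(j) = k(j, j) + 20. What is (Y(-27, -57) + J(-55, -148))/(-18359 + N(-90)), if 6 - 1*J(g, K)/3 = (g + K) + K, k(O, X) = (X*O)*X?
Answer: -585/249113 ≈ -0.0023483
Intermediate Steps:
k(O, X) = O*X**2 (k(O, X) = (O*X)*X = O*X**2)
N(j) = 20 + j**3 (N(j) = j*j**2 + 20 = j**3 + 20 = 20 + j**3)
J(g, K) = 18 - 6*K - 3*g (J(g, K) = 18 - 3*((g + K) + K) = 18 - 3*((K + g) + K) = 18 - 3*(g + 2*K) = 18 + (-6*K - 3*g) = 18 - 6*K - 3*g)
Y(r, B) = -12*B (Y(r, B) = (2*B)*(-6) = -12*B)
(Y(-27, -57) + J(-55, -148))/(-18359 + N(-90)) = (-12*(-57) + (18 - 6*(-148) - 3*(-55)))/(-18359 + (20 + (-90)**3)) = (684 + (18 + 888 + 165))/(-18359 + (20 - 729000)) = (684 + 1071)/(-18359 - 728980) = 1755/(-747339) = 1755*(-1/747339) = -585/249113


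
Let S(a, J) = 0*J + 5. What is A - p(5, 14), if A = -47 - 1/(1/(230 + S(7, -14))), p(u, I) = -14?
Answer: -268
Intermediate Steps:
S(a, J) = 5 (S(a, J) = 0 + 5 = 5)
A = -282 (A = -47 - 1/(1/(230 + 5)) = -47 - 1/(1/235) = -47 - 1/1/235 = -47 - 1*235 = -47 - 235 = -282)
A - p(5, 14) = -282 - 1*(-14) = -282 + 14 = -268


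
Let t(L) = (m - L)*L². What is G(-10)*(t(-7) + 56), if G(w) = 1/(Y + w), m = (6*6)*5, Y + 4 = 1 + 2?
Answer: -9219/11 ≈ -838.09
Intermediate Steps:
Y = -1 (Y = -4 + (1 + 2) = -4 + 3 = -1)
m = 180 (m = 36*5 = 180)
G(w) = 1/(-1 + w)
t(L) = L²*(180 - L) (t(L) = (180 - L)*L² = L²*(180 - L))
G(-10)*(t(-7) + 56) = ((-7)²*(180 - 1*(-7)) + 56)/(-1 - 10) = (49*(180 + 7) + 56)/(-11) = -(49*187 + 56)/11 = -(9163 + 56)/11 = -1/11*9219 = -9219/11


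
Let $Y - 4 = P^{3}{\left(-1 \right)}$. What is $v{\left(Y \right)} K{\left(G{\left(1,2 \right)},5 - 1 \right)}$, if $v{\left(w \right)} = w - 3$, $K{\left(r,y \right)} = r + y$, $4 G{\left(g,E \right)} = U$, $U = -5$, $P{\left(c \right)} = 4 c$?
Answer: $- \frac{693}{4} \approx -173.25$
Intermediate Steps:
$G{\left(g,E \right)} = - \frac{5}{4}$ ($G{\left(g,E \right)} = \frac{1}{4} \left(-5\right) = - \frac{5}{4}$)
$Y = -60$ ($Y = 4 + \left(4 \left(-1\right)\right)^{3} = 4 + \left(-4\right)^{3} = 4 - 64 = -60$)
$v{\left(w \right)} = -3 + w$
$v{\left(Y \right)} K{\left(G{\left(1,2 \right)},5 - 1 \right)} = \left(-3 - 60\right) \left(- \frac{5}{4} + \left(5 - 1\right)\right) = - 63 \left(- \frac{5}{4} + \left(5 - 1\right)\right) = - 63 \left(- \frac{5}{4} + 4\right) = \left(-63\right) \frac{11}{4} = - \frac{693}{4}$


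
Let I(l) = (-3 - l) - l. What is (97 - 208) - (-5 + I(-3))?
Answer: -109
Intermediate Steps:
I(l) = -3 - 2*l
(97 - 208) - (-5 + I(-3)) = (97 - 208) - (-5 + (-3 - 2*(-3))) = -111 - (-5 + (-3 + 6)) = -111 - (-5 + 3) = -111 - 1*(-2) = -111 + 2 = -109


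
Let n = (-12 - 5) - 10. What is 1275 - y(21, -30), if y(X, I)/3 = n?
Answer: 1356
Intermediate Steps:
n = -27 (n = -17 - 10 = -27)
y(X, I) = -81 (y(X, I) = 3*(-27) = -81)
1275 - y(21, -30) = 1275 - 1*(-81) = 1275 + 81 = 1356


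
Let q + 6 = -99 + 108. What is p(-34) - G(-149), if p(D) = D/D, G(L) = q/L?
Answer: 152/149 ≈ 1.0201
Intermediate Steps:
q = 3 (q = -6 + (-99 + 108) = -6 + 9 = 3)
G(L) = 3/L
p(D) = 1
p(-34) - G(-149) = 1 - 3/(-149) = 1 - 3*(-1)/149 = 1 - 1*(-3/149) = 1 + 3/149 = 152/149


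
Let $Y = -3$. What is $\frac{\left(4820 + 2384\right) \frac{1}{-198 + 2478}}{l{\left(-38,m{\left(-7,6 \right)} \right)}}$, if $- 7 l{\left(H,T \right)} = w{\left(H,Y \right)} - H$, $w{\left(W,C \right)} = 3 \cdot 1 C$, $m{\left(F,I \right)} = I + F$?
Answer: $- \frac{12607}{16530} \approx -0.76267$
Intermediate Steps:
$m{\left(F,I \right)} = F + I$
$w{\left(W,C \right)} = 3 C$
$l{\left(H,T \right)} = \frac{9}{7} + \frac{H}{7}$ ($l{\left(H,T \right)} = - \frac{3 \left(-3\right) - H}{7} = - \frac{-9 - H}{7} = \frac{9}{7} + \frac{H}{7}$)
$\frac{\left(4820 + 2384\right) \frac{1}{-198 + 2478}}{l{\left(-38,m{\left(-7,6 \right)} \right)}} = \frac{\left(4820 + 2384\right) \frac{1}{-198 + 2478}}{\frac{9}{7} + \frac{1}{7} \left(-38\right)} = \frac{7204 \cdot \frac{1}{2280}}{\frac{9}{7} - \frac{38}{7}} = \frac{7204 \cdot \frac{1}{2280}}{- \frac{29}{7}} = \frac{1801}{570} \left(- \frac{7}{29}\right) = - \frac{12607}{16530}$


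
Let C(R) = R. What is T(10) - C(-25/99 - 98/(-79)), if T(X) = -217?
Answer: -1704884/7821 ≈ -217.99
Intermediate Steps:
T(10) - C(-25/99 - 98/(-79)) = -217 - (-25/99 - 98/(-79)) = -217 - (-25*1/99 - 98*(-1/79)) = -217 - (-25/99 + 98/79) = -217 - 1*7727/7821 = -217 - 7727/7821 = -1704884/7821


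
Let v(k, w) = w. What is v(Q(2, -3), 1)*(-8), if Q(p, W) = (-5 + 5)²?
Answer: -8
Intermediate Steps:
Q(p, W) = 0 (Q(p, W) = 0² = 0)
v(Q(2, -3), 1)*(-8) = 1*(-8) = -8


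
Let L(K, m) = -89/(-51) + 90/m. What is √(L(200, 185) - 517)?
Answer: 2*I*√458242854/1887 ≈ 22.689*I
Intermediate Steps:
L(K, m) = 89/51 + 90/m (L(K, m) = -89*(-1/51) + 90/m = 89/51 + 90/m)
√(L(200, 185) - 517) = √((89/51 + 90/185) - 517) = √((89/51 + 90*(1/185)) - 517) = √((89/51 + 18/37) - 517) = √(4211/1887 - 517) = √(-971368/1887) = 2*I*√458242854/1887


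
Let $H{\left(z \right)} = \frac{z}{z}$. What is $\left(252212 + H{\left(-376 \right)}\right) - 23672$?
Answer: $228541$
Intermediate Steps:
$H{\left(z \right)} = 1$
$\left(252212 + H{\left(-376 \right)}\right) - 23672 = \left(252212 + 1\right) - 23672 = 252213 - 23672 = 228541$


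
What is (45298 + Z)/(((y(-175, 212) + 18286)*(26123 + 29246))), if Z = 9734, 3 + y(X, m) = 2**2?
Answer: 55032/1012532903 ≈ 5.4351e-5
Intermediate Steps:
y(X, m) = 1 (y(X, m) = -3 + 2**2 = -3 + 4 = 1)
(45298 + Z)/(((y(-175, 212) + 18286)*(26123 + 29246))) = (45298 + 9734)/(((1 + 18286)*(26123 + 29246))) = 55032/((18287*55369)) = 55032/1012532903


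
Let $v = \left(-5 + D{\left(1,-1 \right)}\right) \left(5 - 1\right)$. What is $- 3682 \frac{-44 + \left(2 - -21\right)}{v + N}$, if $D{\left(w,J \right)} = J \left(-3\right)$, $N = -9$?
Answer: $- \frac{77322}{17} \approx -4548.4$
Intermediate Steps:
$D{\left(w,J \right)} = - 3 J$
$v = -8$ ($v = \left(-5 - -3\right) \left(5 - 1\right) = \left(-5 + 3\right) 4 = \left(-2\right) 4 = -8$)
$- 3682 \frac{-44 + \left(2 - -21\right)}{v + N} = - 3682 \frac{-44 + \left(2 - -21\right)}{-8 - 9} = - 3682 \frac{-44 + \left(2 + 21\right)}{-17} = - 3682 \left(-44 + 23\right) \left(- \frac{1}{17}\right) = - 3682 \left(\left(-21\right) \left(- \frac{1}{17}\right)\right) = \left(-3682\right) \frac{21}{17} = - \frac{77322}{17}$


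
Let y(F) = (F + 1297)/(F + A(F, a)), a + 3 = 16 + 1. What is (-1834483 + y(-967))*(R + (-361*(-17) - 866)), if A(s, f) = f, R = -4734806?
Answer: 8268469293047515/953 ≈ 8.6763e+12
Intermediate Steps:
a = 14 (a = -3 + (16 + 1) = -3 + 17 = 14)
y(F) = (1297 + F)/(14 + F) (y(F) = (F + 1297)/(F + 14) = (1297 + F)/(14 + F))
(-1834483 + y(-967))*(R + (-361*(-17) - 866)) = (-1834483 + (1297 - 967)/(14 - 967))*(-4734806 + (-361*(-17) - 866)) = (-1834483 + 330/(-953))*(-4734806 + (6137 - 866)) = (-1834483 - 1/953*330)*(-4734806 + 5271) = (-1834483 - 330/953)*(-4729535) = -1748262629/953*(-4729535) = 8268469293047515/953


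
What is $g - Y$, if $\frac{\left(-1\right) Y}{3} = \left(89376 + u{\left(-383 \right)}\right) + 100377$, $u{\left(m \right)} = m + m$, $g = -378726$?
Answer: $188235$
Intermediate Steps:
$u{\left(m \right)} = 2 m$
$Y = -566961$ ($Y = - 3 \left(\left(89376 + 2 \left(-383\right)\right) + 100377\right) = - 3 \left(\left(89376 - 766\right) + 100377\right) = - 3 \left(88610 + 100377\right) = \left(-3\right) 188987 = -566961$)
$g - Y = -378726 - -566961 = -378726 + 566961 = 188235$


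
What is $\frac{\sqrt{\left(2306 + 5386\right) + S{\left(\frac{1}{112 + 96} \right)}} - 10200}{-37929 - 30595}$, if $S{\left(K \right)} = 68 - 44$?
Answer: $\frac{2550}{17131} - \frac{\sqrt{1929}}{34262} \approx 0.14757$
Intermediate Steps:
$S{\left(K \right)} = 24$ ($S{\left(K \right)} = 68 - 44 = 24$)
$\frac{\sqrt{\left(2306 + 5386\right) + S{\left(\frac{1}{112 + 96} \right)}} - 10200}{-37929 - 30595} = \frac{\sqrt{\left(2306 + 5386\right) + 24} - 10200}{-37929 - 30595} = \frac{\sqrt{7692 + 24} - 10200}{-68524} = \left(\sqrt{7716} - 10200\right) \left(- \frac{1}{68524}\right) = \left(2 \sqrt{1929} - 10200\right) \left(- \frac{1}{68524}\right) = \left(-10200 + 2 \sqrt{1929}\right) \left(- \frac{1}{68524}\right) = \frac{2550}{17131} - \frac{\sqrt{1929}}{34262}$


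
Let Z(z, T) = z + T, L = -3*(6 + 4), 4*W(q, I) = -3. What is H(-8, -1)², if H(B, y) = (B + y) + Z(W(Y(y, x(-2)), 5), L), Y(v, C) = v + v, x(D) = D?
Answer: 25281/16 ≈ 1580.1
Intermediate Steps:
Y(v, C) = 2*v
W(q, I) = -¾ (W(q, I) = (¼)*(-3) = -¾)
L = -30 (L = -3*10 = -30)
Z(z, T) = T + z
H(B, y) = -123/4 + B + y (H(B, y) = (B + y) + (-30 - ¾) = (B + y) - 123/4 = -123/4 + B + y)
H(-8, -1)² = (-123/4 - 8 - 1)² = (-159/4)² = 25281/16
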